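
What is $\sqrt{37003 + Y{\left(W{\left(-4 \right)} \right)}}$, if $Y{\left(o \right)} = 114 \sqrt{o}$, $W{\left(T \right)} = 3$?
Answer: $\sqrt{37003 + 114 \sqrt{3}} \approx 192.87$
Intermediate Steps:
$\sqrt{37003 + Y{\left(W{\left(-4 \right)} \right)}} = \sqrt{37003 + 114 \sqrt{3}}$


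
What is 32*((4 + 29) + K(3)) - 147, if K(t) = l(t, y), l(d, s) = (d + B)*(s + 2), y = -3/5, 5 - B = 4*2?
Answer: 909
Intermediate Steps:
B = -3 (B = 5 - 4*2 = 5 - 1*8 = 5 - 8 = -3)
y = -3/5 (y = -3*1/5 = -3/5 ≈ -0.60000)
l(d, s) = (-3 + d)*(2 + s) (l(d, s) = (d - 3)*(s + 2) = (-3 + d)*(2 + s))
K(t) = -21/5 + 7*t/5 (K(t) = -6 - 3*(-3/5) + 2*t + t*(-3/5) = -6 + 9/5 + 2*t - 3*t/5 = -21/5 + 7*t/5)
32*((4 + 29) + K(3)) - 147 = 32*((4 + 29) + (-21/5 + (7/5)*3)) - 147 = 32*(33 + (-21/5 + 21/5)) - 147 = 32*(33 + 0) - 147 = 32*33 - 147 = 1056 - 147 = 909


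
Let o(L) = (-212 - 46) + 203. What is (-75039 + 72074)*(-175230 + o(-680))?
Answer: 519720025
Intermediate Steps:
o(L) = -55 (o(L) = -258 + 203 = -55)
(-75039 + 72074)*(-175230 + o(-680)) = (-75039 + 72074)*(-175230 - 55) = -2965*(-175285) = 519720025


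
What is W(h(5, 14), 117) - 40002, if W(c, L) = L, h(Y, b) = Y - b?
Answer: -39885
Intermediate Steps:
W(h(5, 14), 117) - 40002 = 117 - 40002 = -39885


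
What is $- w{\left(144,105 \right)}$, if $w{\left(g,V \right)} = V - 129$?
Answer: $24$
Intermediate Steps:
$w{\left(g,V \right)} = -129 + V$
$- w{\left(144,105 \right)} = - (-129 + 105) = \left(-1\right) \left(-24\right) = 24$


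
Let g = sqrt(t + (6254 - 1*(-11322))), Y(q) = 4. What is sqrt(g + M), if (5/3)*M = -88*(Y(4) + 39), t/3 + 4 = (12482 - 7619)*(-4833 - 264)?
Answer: sqrt(-56760 + 25*I*sqrt(74342569))/5 ≈ 57.644 + 74.788*I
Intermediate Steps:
t = -74360145 (t = -12 + 3*((12482 - 7619)*(-4833 - 264)) = -12 + 3*(4863*(-5097)) = -12 + 3*(-24786711) = -12 - 74360133 = -74360145)
g = I*sqrt(74342569) (g = sqrt(-74360145 + (6254 - 1*(-11322))) = sqrt(-74360145 + (6254 + 11322)) = sqrt(-74360145 + 17576) = sqrt(-74342569) = I*sqrt(74342569) ≈ 8622.2*I)
M = -11352/5 (M = 3*(-88*(4 + 39))/5 = 3*(-88*43)/5 = (3/5)*(-3784) = -11352/5 ≈ -2270.4)
sqrt(g + M) = sqrt(I*sqrt(74342569) - 11352/5) = sqrt(-11352/5 + I*sqrt(74342569))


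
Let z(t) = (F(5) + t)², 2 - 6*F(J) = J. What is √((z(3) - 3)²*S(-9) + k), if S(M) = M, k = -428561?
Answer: I*√6858497/4 ≈ 654.72*I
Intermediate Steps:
F(J) = ⅓ - J/6
z(t) = (-½ + t)² (z(t) = ((⅓ - ⅙*5) + t)² = ((⅓ - ⅚) + t)² = (-½ + t)²)
√((z(3) - 3)²*S(-9) + k) = √(((-1 + 2*3)²/4 - 3)²*(-9) - 428561) = √(((-1 + 6)²/4 - 3)²*(-9) - 428561) = √(((¼)*5² - 3)²*(-9) - 428561) = √(((¼)*25 - 3)²*(-9) - 428561) = √((25/4 - 3)²*(-9) - 428561) = √((13/4)²*(-9) - 428561) = √((169/16)*(-9) - 428561) = √(-1521/16 - 428561) = √(-6858497/16) = I*√6858497/4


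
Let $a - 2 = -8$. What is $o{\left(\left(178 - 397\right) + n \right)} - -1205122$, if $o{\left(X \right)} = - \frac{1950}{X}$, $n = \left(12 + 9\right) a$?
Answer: $\frac{27717936}{23} \approx 1.2051 \cdot 10^{6}$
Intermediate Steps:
$a = -6$ ($a = 2 - 8 = -6$)
$n = -126$ ($n = \left(12 + 9\right) \left(-6\right) = 21 \left(-6\right) = -126$)
$o{\left(\left(178 - 397\right) + n \right)} - -1205122 = - \frac{1950}{\left(178 - 397\right) - 126} - -1205122 = - \frac{1950}{\left(178 - 397\right) - 126} + 1205122 = - \frac{1950}{-219 - 126} + 1205122 = - \frac{1950}{-345} + 1205122 = \left(-1950\right) \left(- \frac{1}{345}\right) + 1205122 = \frac{130}{23} + 1205122 = \frac{27717936}{23}$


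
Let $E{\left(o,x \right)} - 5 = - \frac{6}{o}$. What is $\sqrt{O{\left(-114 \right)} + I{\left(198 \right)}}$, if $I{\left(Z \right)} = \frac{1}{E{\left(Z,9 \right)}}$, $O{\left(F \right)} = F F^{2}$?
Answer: $\frac{i \sqrt{9961900503}}{82} \approx 1217.2 i$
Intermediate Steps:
$E{\left(o,x \right)} = 5 - \frac{6}{o}$
$O{\left(F \right)} = F^{3}$
$I{\left(Z \right)} = \frac{1}{5 - \frac{6}{Z}}$
$\sqrt{O{\left(-114 \right)} + I{\left(198 \right)}} = \sqrt{\left(-114\right)^{3} + \frac{198}{-6 + 5 \cdot 198}} = \sqrt{-1481544 + \frac{198}{-6 + 990}} = \sqrt{-1481544 + \frac{198}{984}} = \sqrt{-1481544 + 198 \cdot \frac{1}{984}} = \sqrt{-1481544 + \frac{33}{164}} = \sqrt{- \frac{242973183}{164}} = \frac{i \sqrt{9961900503}}{82}$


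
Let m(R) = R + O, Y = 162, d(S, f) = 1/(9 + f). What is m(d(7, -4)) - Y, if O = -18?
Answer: -899/5 ≈ -179.80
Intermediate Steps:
m(R) = -18 + R (m(R) = R - 18 = -18 + R)
m(d(7, -4)) - Y = (-18 + 1/(9 - 4)) - 1*162 = (-18 + 1/5) - 162 = -89/5 - 162 = -899/5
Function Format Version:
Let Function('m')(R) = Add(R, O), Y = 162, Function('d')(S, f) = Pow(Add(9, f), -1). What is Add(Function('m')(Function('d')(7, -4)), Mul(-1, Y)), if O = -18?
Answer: Rational(-899, 5) ≈ -179.80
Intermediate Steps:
Function('m')(R) = Add(-18, R) (Function('m')(R) = Add(R, -18) = Add(-18, R))
Add(Function('m')(Function('d')(7, -4)), Mul(-1, Y)) = Add(Add(-18, Pow(Add(9, -4), -1)), Mul(-1, 162)) = Add(Add(-18, Pow(5, -1)), -162) = Add(Add(-18, Rational(1, 5)), -162) = Add(Rational(-89, 5), -162) = Rational(-899, 5)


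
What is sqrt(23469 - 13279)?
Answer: sqrt(10190) ≈ 100.95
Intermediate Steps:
sqrt(23469 - 13279) = sqrt(10190)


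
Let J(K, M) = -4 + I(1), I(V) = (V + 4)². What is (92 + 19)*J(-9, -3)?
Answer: 2331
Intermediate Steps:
I(V) = (4 + V)²
J(K, M) = 21 (J(K, M) = -4 + (4 + 1)² = -4 + 5² = -4 + 25 = 21)
(92 + 19)*J(-9, -3) = (92 + 19)*21 = 111*21 = 2331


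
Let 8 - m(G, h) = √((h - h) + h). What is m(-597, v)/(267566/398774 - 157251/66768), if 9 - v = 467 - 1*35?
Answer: -35500456576/7473793931 + 13312671216*I*√47/7473793931 ≈ -4.75 + 12.212*I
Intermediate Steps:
v = -423 (v = 9 - (467 - 1*35) = 9 - (467 - 35) = 9 - 1*432 = 9 - 432 = -423)
m(G, h) = 8 - √h (m(G, h) = 8 - √((h - h) + h) = 8 - √(0 + h) = 8 - √h)
m(-597, v)/(267566/398774 - 157251/66768) = (8 - √(-423))/(267566/398774 - 157251/66768) = (8 - 3*I*√47)/(267566*(1/398774) - 157251*1/66768) = (8 - 3*I*√47)/(133783/199387 - 52417/22256) = (8 - 3*I*√47)/(-7473793931/4437557072) = (8 - 3*I*√47)*(-4437557072/7473793931) = -35500456576/7473793931 + 13312671216*I*√47/7473793931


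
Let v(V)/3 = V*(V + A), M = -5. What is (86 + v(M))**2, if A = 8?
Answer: 1681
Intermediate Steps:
v(V) = 3*V*(8 + V) (v(V) = 3*(V*(V + 8)) = 3*(V*(8 + V)) = 3*V*(8 + V))
(86 + v(M))**2 = (86 + 3*(-5)*(8 - 5))**2 = (86 + 3*(-5)*3)**2 = (86 - 45)**2 = 41**2 = 1681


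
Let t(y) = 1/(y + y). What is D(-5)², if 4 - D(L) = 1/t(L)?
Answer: 196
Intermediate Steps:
t(y) = 1/(2*y)
D(L) = 4 - 2*L (D(L) = 4 - 1/(1/(2*L)) = 4 - 2*L)
D(-5)² = (4 - 2*(-5))² = (4 + 10)² = 14² = 196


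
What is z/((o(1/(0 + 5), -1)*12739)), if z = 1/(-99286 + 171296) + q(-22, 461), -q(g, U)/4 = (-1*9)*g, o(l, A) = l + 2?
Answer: -57031919/2018137858 ≈ -0.028260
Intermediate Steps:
o(l, A) = 2 + l
q(g, U) = 36*g (q(g, U) = -4*(-1*9)*g = -(-36)*g = 36*g)
z = -57031919/72010 (z = 1/(-99286 + 171296) + 36*(-22) = 1/72010 - 792 = -57031919/72010 ≈ -792.00)
z/((o(1/(0 + 5), -1)*12739)) = -57031919*1/(12739*(2 + 1/(0 + 5)))/72010 = -57031919*1/(12739*(2 + 1/5))/72010 = -57031919/(72010*((11/5)*12739)) = -57031919/(72010*140129/5) = -57031919/72010*5/140129 = -57031919/2018137858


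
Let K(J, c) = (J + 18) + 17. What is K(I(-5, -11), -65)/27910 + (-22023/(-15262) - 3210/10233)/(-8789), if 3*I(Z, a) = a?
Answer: 6347769485287/6385023116347590 ≈ 0.00099416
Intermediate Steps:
I(Z, a) = a/3
K(J, c) = 35 + J (K(J, c) = (18 + J) + 17 = 35 + J)
K(I(-5, -11), -65)/27910 + (-22023/(-15262) - 3210/10233)/(-8789) = (35 + (1/3)*(-11))/27910 + (-22023/(-15262) - 3210/10233)/(-8789) = (35 - 11/3)*(1/27910) + (-22023*(-1/15262) - 3210*1/10233)*(-1/8789) = (94/3)*(1/27910) + (22023/15262 - 1070/3411)*(-1/8789) = 47/41865 + (58790113/52058682)*(-1/8789) = 47/41865 - 58790113/457543756098 = 6347769485287/6385023116347590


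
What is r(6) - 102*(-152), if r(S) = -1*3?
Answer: 15501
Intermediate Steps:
r(S) = -3
r(6) - 102*(-152) = -3 - 102*(-152) = -3 + 15504 = 15501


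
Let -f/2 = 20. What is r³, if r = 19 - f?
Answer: 205379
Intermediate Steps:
f = -40 (f = -2*20 = -40)
r = 59 (r = 19 - 1*(-40) = 19 + 40 = 59)
r³ = 59³ = 205379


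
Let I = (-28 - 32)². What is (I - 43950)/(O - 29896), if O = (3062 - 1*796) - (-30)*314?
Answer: 1345/607 ≈ 2.2158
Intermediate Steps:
O = 11686 (O = (3062 - 796) - 1*(-9420) = 2266 + 9420 = 11686)
I = 3600 (I = (-60)² = 3600)
(I - 43950)/(O - 29896) = (3600 - 43950)/(11686 - 29896) = -40350/(-18210) = -40350*(-1/18210) = 1345/607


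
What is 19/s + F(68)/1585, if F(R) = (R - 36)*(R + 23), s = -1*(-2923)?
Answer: 8541891/4632955 ≈ 1.8437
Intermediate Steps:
s = 2923
F(R) = (-36 + R)*(23 + R)
19/s + F(68)/1585 = 19/2923 + (-828 + 68² - 13*68)/1585 = 19*(1/2923) + (-828 + 4624 - 884)*(1/1585) = 19/2923 + 2912*(1/1585) = 19/2923 + 2912/1585 = 8541891/4632955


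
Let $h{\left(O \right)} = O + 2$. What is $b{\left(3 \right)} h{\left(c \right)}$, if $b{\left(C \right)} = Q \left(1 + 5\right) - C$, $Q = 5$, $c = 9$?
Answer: $297$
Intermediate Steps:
$b{\left(C \right)} = 30 - C$ ($b{\left(C \right)} = 5 \left(1 + 5\right) - C = 5 \cdot 6 - C = 30 - C$)
$h{\left(O \right)} = 2 + O$
$b{\left(3 \right)} h{\left(c \right)} = \left(30 - 3\right) \left(2 + 9\right) = \left(30 - 3\right) 11 = 27 \cdot 11 = 297$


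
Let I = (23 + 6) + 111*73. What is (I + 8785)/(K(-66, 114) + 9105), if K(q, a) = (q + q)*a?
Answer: -5639/1981 ≈ -2.8465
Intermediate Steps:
I = 8132 (I = 29 + 8103 = 8132)
K(q, a) = 2*a*q (K(q, a) = (2*q)*a = 2*a*q)
(I + 8785)/(K(-66, 114) + 9105) = (8132 + 8785)/(2*114*(-66) + 9105) = 16917/(-15048 + 9105) = 16917/(-5943) = 16917*(-1/5943) = -5639/1981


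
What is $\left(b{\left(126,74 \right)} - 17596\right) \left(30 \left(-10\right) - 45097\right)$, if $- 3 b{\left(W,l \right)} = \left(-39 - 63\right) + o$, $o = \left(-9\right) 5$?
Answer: $796581159$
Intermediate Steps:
$o = -45$
$b{\left(W,l \right)} = 49$ ($b{\left(W,l \right)} = - \frac{\left(-39 - 63\right) - 45}{3} = - \frac{-102 - 45}{3} = \left(- \frac{1}{3}\right) \left(-147\right) = 49$)
$\left(b{\left(126,74 \right)} - 17596\right) \left(30 \left(-10\right) - 45097\right) = \left(49 - 17596\right) \left(30 \left(-10\right) - 45097\right) = - 17547 \left(-300 - 45097\right) = \left(-17547\right) \left(-45397\right) = 796581159$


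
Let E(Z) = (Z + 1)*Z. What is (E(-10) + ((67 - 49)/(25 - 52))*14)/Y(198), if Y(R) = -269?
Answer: -242/807 ≈ -0.29988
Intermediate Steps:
E(Z) = Z*(1 + Z) (E(Z) = (1 + Z)*Z = Z*(1 + Z))
(E(-10) + ((67 - 49)/(25 - 52))*14)/Y(198) = (-10*(1 - 10) + ((67 - 49)/(25 - 52))*14)/(-269) = (-10*(-9) + (18/(-27))*14)*(-1/269) = (90 + (18*(-1/27))*14)*(-1/269) = (90 - 2/3*14)*(-1/269) = (90 - 28/3)*(-1/269) = (242/3)*(-1/269) = -242/807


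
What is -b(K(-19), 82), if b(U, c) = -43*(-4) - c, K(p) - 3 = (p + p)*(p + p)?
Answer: -90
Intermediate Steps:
K(p) = 3 + 4*p**2 (K(p) = 3 + (p + p)*(p + p) = 3 + (2*p)*(2*p) = 3 + 4*p**2)
b(U, c) = 172 - c
-b(K(-19), 82) = -(172 - 1*82) = -(172 - 82) = -1*90 = -90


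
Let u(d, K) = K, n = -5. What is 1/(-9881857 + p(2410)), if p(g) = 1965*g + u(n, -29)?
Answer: -1/5146236 ≈ -1.9432e-7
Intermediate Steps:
p(g) = -29 + 1965*g (p(g) = 1965*g - 29 = -29 + 1965*g)
1/(-9881857 + p(2410)) = 1/(-9881857 + (-29 + 1965*2410)) = 1/(-9881857 + (-29 + 4735650)) = 1/(-9881857 + 4735621) = 1/(-5146236) = -1/5146236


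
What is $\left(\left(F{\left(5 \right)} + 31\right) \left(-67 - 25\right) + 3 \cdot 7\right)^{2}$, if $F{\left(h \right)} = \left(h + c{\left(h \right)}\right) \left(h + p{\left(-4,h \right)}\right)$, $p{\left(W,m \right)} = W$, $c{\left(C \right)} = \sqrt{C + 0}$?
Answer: $10873001 + 605544 \sqrt{5} \approx 1.2227 \cdot 10^{7}$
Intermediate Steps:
$c{\left(C \right)} = \sqrt{C}$
$F{\left(h \right)} = \left(-4 + h\right) \left(h + \sqrt{h}\right)$ ($F{\left(h \right)} = \left(h + \sqrt{h}\right) \left(h - 4\right) = \left(h + \sqrt{h}\right) \left(-4 + h\right) = \left(-4 + h\right) \left(h + \sqrt{h}\right)$)
$\left(\left(F{\left(5 \right)} + 31\right) \left(-67 - 25\right) + 3 \cdot 7\right)^{2} = \left(\left(\left(5^{2} + 5^{\frac{3}{2}} - 20 - 4 \sqrt{5}\right) + 31\right) \left(-67 - 25\right) + 3 \cdot 7\right)^{2} = \left(\left(\left(25 + 5 \sqrt{5} - 20 - 4 \sqrt{5}\right) + 31\right) \left(-92\right) + 21\right)^{2} = \left(\left(\left(5 + \sqrt{5}\right) + 31\right) \left(-92\right) + 21\right)^{2} = \left(\left(36 + \sqrt{5}\right) \left(-92\right) + 21\right)^{2} = \left(\left(-3312 - 92 \sqrt{5}\right) + 21\right)^{2} = \left(-3291 - 92 \sqrt{5}\right)^{2}$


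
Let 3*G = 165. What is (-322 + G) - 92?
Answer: -359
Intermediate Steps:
G = 55 (G = (⅓)*165 = 55)
(-322 + G) - 92 = (-322 + 55) - 92 = -267 - 92 = -359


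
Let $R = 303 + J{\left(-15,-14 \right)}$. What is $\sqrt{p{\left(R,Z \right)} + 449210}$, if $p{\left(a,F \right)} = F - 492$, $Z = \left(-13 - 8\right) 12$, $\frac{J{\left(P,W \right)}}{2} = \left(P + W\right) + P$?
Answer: $\sqrt{448466} \approx 669.68$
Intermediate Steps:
$J{\left(P,W \right)} = 2 W + 4 P$ ($J{\left(P,W \right)} = 2 \left(\left(P + W\right) + P\right) = 2 \left(W + 2 P\right) = 2 W + 4 P$)
$Z = -252$ ($Z = \left(-21\right) 12 = -252$)
$R = 215$ ($R = 303 + \left(2 \left(-14\right) + 4 \left(-15\right)\right) = 303 - 88 = 215$)
$p{\left(a,F \right)} = -492 + F$
$\sqrt{p{\left(R,Z \right)} + 449210} = \sqrt{\left(-492 - 252\right) + 449210} = \sqrt{-744 + 449210} = \sqrt{448466}$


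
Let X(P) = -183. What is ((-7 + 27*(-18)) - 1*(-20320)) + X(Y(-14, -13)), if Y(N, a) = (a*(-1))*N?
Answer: 19644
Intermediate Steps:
Y(N, a) = -N*a (Y(N, a) = (-a)*N = -N*a)
((-7 + 27*(-18)) - 1*(-20320)) + X(Y(-14, -13)) = ((-7 + 27*(-18)) - 1*(-20320)) - 183 = ((-7 - 486) + 20320) - 183 = (-493 + 20320) - 183 = 19827 - 183 = 19644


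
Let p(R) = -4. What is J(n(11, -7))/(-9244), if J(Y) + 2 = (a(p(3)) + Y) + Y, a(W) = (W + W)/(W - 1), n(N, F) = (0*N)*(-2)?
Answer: 1/23110 ≈ 4.3271e-5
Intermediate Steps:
n(N, F) = 0 (n(N, F) = 0*(-2) = 0)
a(W) = 2*W/(-1 + W) (a(W) = (2*W)/(-1 + W) = 2*W/(-1 + W))
J(Y) = -⅖ + 2*Y (J(Y) = -2 + ((2*(-4)/(-1 - 4) + Y) + Y) = -2 + ((2*(-4)/(-5) + Y) + Y) = -2 + ((2*(-4)*(-⅕) + Y) + Y) = -2 + ((8/5 + Y) + Y) = -2 + (8/5 + 2*Y) = -⅖ + 2*Y)
J(n(11, -7))/(-9244) = (-⅖ + 2*0)/(-9244) = (-⅖ + 0)*(-1/9244) = -⅖*(-1/9244) = 1/23110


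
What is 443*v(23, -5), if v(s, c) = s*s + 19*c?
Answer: 192262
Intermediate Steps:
v(s, c) = s² + 19*c
443*v(23, -5) = 443*(23² + 19*(-5)) = 443*(529 - 95) = 443*434 = 192262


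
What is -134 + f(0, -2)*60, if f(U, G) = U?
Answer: -134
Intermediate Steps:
-134 + f(0, -2)*60 = -134 + 0*60 = -134 + 0 = -134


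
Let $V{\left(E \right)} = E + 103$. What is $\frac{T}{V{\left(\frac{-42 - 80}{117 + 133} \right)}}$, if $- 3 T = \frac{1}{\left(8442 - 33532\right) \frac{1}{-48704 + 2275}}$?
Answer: $- \frac{1160725}{192901956} \approx -0.0060172$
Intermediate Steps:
$V{\left(E \right)} = 103 + E$
$T = - \frac{46429}{75270}$ ($T = - \frac{1}{3 \frac{8442 - 33532}{-48704 + 2275}} = - \frac{1}{3 \left(- \frac{25090}{-46429}\right)} = - \frac{1}{3 \left(\left(-25090\right) \left(- \frac{1}{46429}\right)\right)} = - \frac{1}{3 \cdot \frac{25090}{46429}} = \left(- \frac{1}{3}\right) \frac{46429}{25090} = - \frac{46429}{75270} \approx -0.61683$)
$\frac{T}{V{\left(\frac{-42 - 80}{117 + 133} \right)}} = - \frac{46429}{75270 \left(103 + \frac{-42 - 80}{117 + 133}\right)} = - \frac{46429}{75270 \left(103 - \frac{122}{250}\right)} = - \frac{46429}{75270 \left(103 - \frac{61}{125}\right)} = - \frac{46429}{75270 \cdot \frac{12814}{125}} = \left(- \frac{46429}{75270}\right) \frac{125}{12814} = - \frac{1160725}{192901956}$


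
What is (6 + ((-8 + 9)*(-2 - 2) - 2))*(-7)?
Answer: 0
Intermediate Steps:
(6 + ((-8 + 9)*(-2 - 2) - 2))*(-7) = (6 + (1*(-4) - 2))*(-7) = (6 + (-4 - 2))*(-7) = (6 - 6)*(-7) = 0*(-7) = 0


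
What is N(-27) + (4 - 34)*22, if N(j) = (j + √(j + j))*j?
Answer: 69 - 81*I*√6 ≈ 69.0 - 198.41*I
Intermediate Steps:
N(j) = j*(j + √2*√j) (N(j) = (j + √(2*j))*j = (j + √2*√j)*j = j*(j + √2*√j))
N(-27) + (4 - 34)*22 = ((-27)² + √2*(-27)^(3/2)) + (4 - 34)*22 = (729 + √2*(-81*I*√3)) - 30*22 = (729 - 81*I*√6) - 660 = 69 - 81*I*√6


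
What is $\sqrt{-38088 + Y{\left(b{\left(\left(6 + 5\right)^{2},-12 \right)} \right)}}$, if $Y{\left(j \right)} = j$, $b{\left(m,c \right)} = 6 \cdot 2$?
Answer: $2 i \sqrt{9519} \approx 195.13 i$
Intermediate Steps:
$b{\left(m,c \right)} = 12$
$\sqrt{-38088 + Y{\left(b{\left(\left(6 + 5\right)^{2},-12 \right)} \right)}} = \sqrt{-38088 + 12} = \sqrt{-38076} = 2 i \sqrt{9519}$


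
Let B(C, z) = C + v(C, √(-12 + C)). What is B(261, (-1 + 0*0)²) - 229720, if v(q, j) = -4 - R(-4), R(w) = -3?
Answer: -229460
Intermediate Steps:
v(q, j) = -1 (v(q, j) = -4 - 1*(-3) = -4 + 3 = -1)
B(C, z) = -1 + C (B(C, z) = C - 1 = -1 + C)
B(261, (-1 + 0*0)²) - 229720 = (-1 + 261) - 229720 = 260 - 229720 = -229460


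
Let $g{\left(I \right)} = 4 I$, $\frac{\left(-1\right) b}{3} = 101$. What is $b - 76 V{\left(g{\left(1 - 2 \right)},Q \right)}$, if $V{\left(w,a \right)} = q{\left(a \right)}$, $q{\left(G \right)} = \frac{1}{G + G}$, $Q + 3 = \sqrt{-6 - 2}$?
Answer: $- \frac{5037}{17} + \frac{76 i \sqrt{2}}{17} \approx -296.29 + 6.3224 i$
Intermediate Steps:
$b = -303$ ($b = \left(-3\right) 101 = -303$)
$Q = -3 + 2 i \sqrt{2}$ ($Q = -3 + \sqrt{-6 - 2} = -3 + \sqrt{-8} = -3 + 2 i \sqrt{2} \approx -3.0 + 2.8284 i$)
$q{\left(G \right)} = \frac{1}{2 G}$
$V{\left(w,a \right)} = \frac{1}{2 a}$
$b - 76 V{\left(g{\left(1 - 2 \right)},Q \right)} = -303 - 76 \frac{1}{2 \left(-3 + 2 i \sqrt{2}\right)} = -303 - \frac{38}{-3 + 2 i \sqrt{2}}$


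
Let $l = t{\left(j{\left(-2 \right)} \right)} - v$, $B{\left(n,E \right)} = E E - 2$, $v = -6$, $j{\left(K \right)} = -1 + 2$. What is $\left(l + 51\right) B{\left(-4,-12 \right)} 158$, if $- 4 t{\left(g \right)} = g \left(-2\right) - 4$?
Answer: $1312506$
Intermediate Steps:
$j{\left(K \right)} = 1$
$t{\left(g \right)} = 1 + \frac{g}{2}$ ($t{\left(g \right)} = - \frac{g \left(-2\right) - 4}{4} = - \frac{- 2 g - 4}{4} = - \frac{-4 - 2 g}{4} = 1 + \frac{g}{2}$)
$B{\left(n,E \right)} = -2 + E^{2}$ ($B{\left(n,E \right)} = E^{2} - 2 = -2 + E^{2}$)
$l = \frac{15}{2}$ ($l = \left(1 + \frac{1}{2} \cdot 1\right) - -6 = \left(1 + \frac{1}{2}\right) + 6 = \frac{3}{2} + 6 = \frac{15}{2} \approx 7.5$)
$\left(l + 51\right) B{\left(-4,-12 \right)} 158 = \left(\frac{15}{2} + 51\right) \left(-2 + \left(-12\right)^{2}\right) 158 = \frac{117 \left(-2 + 144\right)}{2} \cdot 158 = \frac{117}{2} \cdot 142 \cdot 158 = 8307 \cdot 158 = 1312506$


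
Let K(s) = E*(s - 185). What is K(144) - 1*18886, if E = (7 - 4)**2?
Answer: -19255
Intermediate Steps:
E = 9 (E = 3**2 = 9)
K(s) = -1665 + 9*s (K(s) = 9*(s - 185) = 9*(-185 + s) = -1665 + 9*s)
K(144) - 1*18886 = (-1665 + 9*144) - 1*18886 = (-1665 + 1296) - 18886 = -369 - 18886 = -19255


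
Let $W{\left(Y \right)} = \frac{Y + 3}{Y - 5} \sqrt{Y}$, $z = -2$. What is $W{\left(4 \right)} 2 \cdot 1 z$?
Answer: $56$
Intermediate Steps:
$W{\left(Y \right)} = \frac{\sqrt{Y} \left(3 + Y\right)}{-5 + Y}$ ($W{\left(Y \right)} = \frac{3 + Y}{-5 + Y} \sqrt{Y} = \frac{\sqrt{Y} \left(3 + Y\right)}{-5 + Y}$)
$W{\left(4 \right)} 2 \cdot 1 z = \frac{\sqrt{4} \left(3 + 4\right)}{-5 + 4} \cdot 2 \cdot 1 \left(-2\right) = 2 \frac{1}{-1} \cdot 7 \cdot 2 \left(-2\right) = 2 \left(-1\right) 7 \cdot 2 \left(-2\right) = \left(-14\right) 2 \left(-2\right) = \left(-28\right) \left(-2\right) = 56$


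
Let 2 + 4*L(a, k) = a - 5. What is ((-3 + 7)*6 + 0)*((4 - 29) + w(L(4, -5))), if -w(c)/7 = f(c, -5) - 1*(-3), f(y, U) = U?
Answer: -264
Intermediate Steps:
L(a, k) = -7/4 + a/4 (L(a, k) = -½ + (a - 5)/4 = -½ + (-5 + a)/4 = -½ + (-5/4 + a/4) = -7/4 + a/4)
w(c) = 14 (w(c) = -7*(-5 - 1*(-3)) = -7*(-5 + 3) = -7*(-2) = 14)
((-3 + 7)*6 + 0)*((4 - 29) + w(L(4, -5))) = ((-3 + 7)*6 + 0)*((4 - 29) + 14) = (4*6 + 0)*(-25 + 14) = (24 + 0)*(-11) = 24*(-11) = -264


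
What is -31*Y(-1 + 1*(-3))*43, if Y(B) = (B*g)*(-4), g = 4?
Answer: -85312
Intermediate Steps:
Y(B) = -16*B (Y(B) = (B*4)*(-4) = (4*B)*(-4) = -16*B)
-31*Y(-1 + 1*(-3))*43 = -(-496)*(-1 + 1*(-3))*43 = -(-496)*(-1 - 3)*43 = -(-496)*(-4)*43 = -31*64*43 = -1984*43 = -85312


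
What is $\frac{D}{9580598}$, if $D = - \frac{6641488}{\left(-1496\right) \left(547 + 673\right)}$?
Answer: $\frac{21847}{57518884940} \approx 3.7982 \cdot 10^{-7}$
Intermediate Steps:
$D = \frac{415093}{114070}$ ($D = - \frac{6641488}{\left(-1496\right) 1220} = - \frac{6641488}{-1825120} = \left(-6641488\right) \left(- \frac{1}{1825120}\right) = \frac{415093}{114070} \approx 3.6389$)
$\frac{D}{9580598} = \frac{415093}{114070 \cdot 9580598} = \frac{415093}{114070} \cdot \frac{1}{9580598} = \frac{21847}{57518884940}$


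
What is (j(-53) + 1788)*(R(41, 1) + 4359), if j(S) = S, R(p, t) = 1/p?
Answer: 310079200/41 ≈ 7.5629e+6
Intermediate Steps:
(j(-53) + 1788)*(R(41, 1) + 4359) = (-53 + 1788)*(1/41 + 4359) = 1735*(1/41 + 4359) = 1735*(178720/41) = 310079200/41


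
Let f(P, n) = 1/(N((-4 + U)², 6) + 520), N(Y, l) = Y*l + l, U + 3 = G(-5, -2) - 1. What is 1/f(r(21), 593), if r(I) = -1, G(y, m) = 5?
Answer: 580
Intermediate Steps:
U = 1 (U = -3 + (5 - 1) = -3 + 4 = 1)
N(Y, l) = l + Y*l
f(P, n) = 1/580 (f(P, n) = 1/(6*(1 + (-4 + 1)²) + 520) = 1/(6*(1 + (-3)²) + 520) = 1/(6*(1 + 9) + 520) = 1/(6*10 + 520) = 1/(60 + 520) = 1/580)
1/f(r(21), 593) = 1/(1/580) = 580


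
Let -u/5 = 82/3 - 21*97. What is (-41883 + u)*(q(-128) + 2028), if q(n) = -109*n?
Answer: -1526153920/3 ≈ -5.0872e+8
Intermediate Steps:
u = 30145/3 (u = -5*(82/3 - 21*97) = -5*(82*(⅓) - 2037) = -5*(82/3 - 2037) = -5*(-6029/3) = 30145/3 ≈ 10048.)
(-41883 + u)*(q(-128) + 2028) = (-41883 + 30145/3)*(-109*(-128) + 2028) = -95504*(13952 + 2028)/3 = -95504/3*15980 = -1526153920/3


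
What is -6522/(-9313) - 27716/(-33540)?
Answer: 9170519/6006885 ≈ 1.5267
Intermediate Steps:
-6522/(-9313) - 27716/(-33540) = -6522*(-1/9313) - 27716*(-1/33540) = 6522/9313 + 533/645 = 9170519/6006885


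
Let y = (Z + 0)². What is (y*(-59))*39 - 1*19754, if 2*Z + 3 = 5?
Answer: -22055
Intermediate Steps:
Z = 1 (Z = -3/2 + (½)*5 = -3/2 + 5/2 = 1)
y = 1 (y = (1 + 0)² = 1² = 1)
(y*(-59))*39 - 1*19754 = (1*(-59))*39 - 1*19754 = -59*39 - 19754 = -2301 - 19754 = -22055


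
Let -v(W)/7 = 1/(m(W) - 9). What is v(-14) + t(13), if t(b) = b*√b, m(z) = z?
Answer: 7/23 + 13*√13 ≈ 47.177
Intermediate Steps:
t(b) = b^(3/2)
v(W) = -7/(-9 + W) (v(W) = -7/(W - 9) = -7/(-9 + W))
v(-14) + t(13) = -7/(-9 - 14) + 13^(3/2) = -7/(-23) + 13*√13 = -7*(-1/23) + 13*√13 = 7/23 + 13*√13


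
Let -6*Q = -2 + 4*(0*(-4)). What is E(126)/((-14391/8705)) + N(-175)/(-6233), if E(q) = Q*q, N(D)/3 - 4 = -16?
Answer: -759443018/29899701 ≈ -25.400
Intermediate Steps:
N(D) = -36 (N(D) = 12 + 3*(-16) = 12 - 48 = -36)
Q = ⅓ (Q = -(-2 + 4*(0*(-4)))/6 = -(-2 + 4*0)/6 = -(-2 + 0)/6 = -⅙*(-2) = ⅓ ≈ 0.33333)
E(q) = q/3
E(126)/((-14391/8705)) + N(-175)/(-6233) = ((⅓)*126)/((-14391/8705)) - 36/(-6233) = 42/((-14391*1/8705)) - 36*(-1/6233) = 42/(-14391/8705) + 36/6233 = 42*(-8705/14391) + 36/6233 = -121870/4797 + 36/6233 = -759443018/29899701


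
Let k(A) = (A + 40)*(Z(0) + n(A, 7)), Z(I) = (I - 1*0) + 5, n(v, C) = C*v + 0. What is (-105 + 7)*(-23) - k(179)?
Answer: -273248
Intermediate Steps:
n(v, C) = C*v
Z(I) = 5 + I (Z(I) = (I + 0) + 5 = I + 5 = 5 + I)
k(A) = (5 + 7*A)*(40 + A) (k(A) = (A + 40)*((5 + 0) + 7*A) = (40 + A)*(5 + 7*A) = (5 + 7*A)*(40 + A))
(-105 + 7)*(-23) - k(179) = (-105 + 7)*(-23) - (200 + 7*179² + 285*179) = -98*(-23) - (200 + 7*32041 + 51015) = 2254 - (200 + 224287 + 51015) = 2254 - 1*275502 = 2254 - 275502 = -273248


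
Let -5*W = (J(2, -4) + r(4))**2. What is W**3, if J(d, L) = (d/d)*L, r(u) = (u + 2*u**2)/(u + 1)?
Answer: -16777216/1953125 ≈ -8.5899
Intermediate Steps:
r(u) = (u + 2*u**2)/(1 + u)
J(d, L) = L (J(d, L) = 1*L = L)
W = -256/125 (W = -(-4 + 4*(1 + 2*4)/(1 + 4))**2/5 = -(-4 + 4*(1 + 8)/5)**2/5 = -(-4 + 4*(1/5)*9)**2/5 = -(-4 + 36/5)**2/5 = -(16/5)**2/5 = -1/5*256/25 = -256/125 ≈ -2.0480)
W**3 = (-256/125)**3 = -16777216/1953125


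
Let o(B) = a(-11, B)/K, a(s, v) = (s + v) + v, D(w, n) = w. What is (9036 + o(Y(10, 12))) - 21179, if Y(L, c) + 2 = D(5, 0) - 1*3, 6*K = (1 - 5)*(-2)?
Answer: -48605/4 ≈ -12151.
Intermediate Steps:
a(s, v) = s + 2*v
K = 4/3 (K = ((1 - 5)*(-2))/6 = (-4*(-2))/6 = (1/6)*8 = 4/3 ≈ 1.3333)
Y(L, c) = 0 (Y(L, c) = -2 + (5 - 1*3) = -2 + (5 - 3) = -2 + 2 = 0)
o(B) = -33/4 + 3*B/2 (o(B) = (-11 + 2*B)/(4/3) = (-11 + 2*B)*(3/4) = -33/4 + 3*B/2)
(9036 + o(Y(10, 12))) - 21179 = (9036 + (-33/4 + (3/2)*0)) - 21179 = (9036 + (-33/4 + 0)) - 21179 = (9036 - 33/4) - 21179 = 36111/4 - 21179 = -48605/4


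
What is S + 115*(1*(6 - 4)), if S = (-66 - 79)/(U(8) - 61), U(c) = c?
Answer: 12335/53 ≈ 232.74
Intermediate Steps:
S = 145/53 (S = (-66 - 79)/(8 - 61) = -145/(-53) = -145*(-1/53) = 145/53 ≈ 2.7358)
S + 115*(1*(6 - 4)) = 145/53 + 115*(1*(6 - 4)) = 145/53 + 115*(1*2) = 145/53 + 115*2 = 145/53 + 230 = 12335/53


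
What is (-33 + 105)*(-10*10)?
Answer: -7200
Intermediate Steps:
(-33 + 105)*(-10*10) = 72*(-100) = -7200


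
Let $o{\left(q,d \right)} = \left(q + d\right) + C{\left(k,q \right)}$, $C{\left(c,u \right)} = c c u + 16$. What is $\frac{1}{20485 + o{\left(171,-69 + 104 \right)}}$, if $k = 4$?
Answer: $\frac{1}{23443} \approx 4.2657 \cdot 10^{-5}$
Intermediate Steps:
$C{\left(c,u \right)} = 16 + u c^{2}$ ($C{\left(c,u \right)} = c^{2} u + 16 = u c^{2} + 16 = 16 + u c^{2}$)
$o{\left(q,d \right)} = 16 + d + 17 q$ ($o{\left(q,d \right)} = \left(q + d\right) + \left(16 + q 4^{2}\right) = \left(d + q\right) + \left(16 + q 16\right) = \left(d + q\right) + \left(16 + 16 q\right) = 16 + d + 17 q$)
$\frac{1}{20485 + o{\left(171,-69 + 104 \right)}} = \frac{1}{20485 + \left(16 + \left(-69 + 104\right) + 17 \cdot 171\right)} = \frac{1}{20485 + \left(16 + 35 + 2907\right)} = \frac{1}{20485 + 2958} = \frac{1}{23443}$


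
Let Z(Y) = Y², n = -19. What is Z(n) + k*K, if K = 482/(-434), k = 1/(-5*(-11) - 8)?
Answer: 3681598/10199 ≈ 360.98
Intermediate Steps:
k = 1/47 (k = 1/(55 - 8) = 1/47 ≈ 0.021277)
K = -241/217 (K = 482*(-1/434) = -241/217 ≈ -1.1106)
Z(n) + k*K = (-19)² + (1/47)*(-241/217) = 361 - 241/10199 = 3681598/10199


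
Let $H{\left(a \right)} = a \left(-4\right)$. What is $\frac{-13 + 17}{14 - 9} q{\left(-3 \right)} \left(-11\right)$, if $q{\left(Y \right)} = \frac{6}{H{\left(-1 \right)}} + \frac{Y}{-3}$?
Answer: $-22$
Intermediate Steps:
$H{\left(a \right)} = - 4 a$
$q{\left(Y \right)} = \frac{3}{2} - \frac{Y}{3}$ ($q{\left(Y \right)} = \frac{6}{\left(-4\right) \left(-1\right)} + \frac{Y}{-3} = \frac{6}{4} + Y \left(- \frac{1}{3}\right) = 6 \cdot \frac{1}{4} - \frac{Y}{3} = \frac{3}{2} - \frac{Y}{3}$)
$\frac{-13 + 17}{14 - 9} q{\left(-3 \right)} \left(-11\right) = \frac{-13 + 17}{14 - 9} \left(\frac{3}{2} - -1\right) \left(-11\right) = \frac{4}{5} \left(\frac{3}{2} + 1\right) \left(-11\right) = 4 \cdot \frac{1}{5} \cdot \frac{5}{2} \left(-11\right) = \frac{4}{5} \cdot \frac{5}{2} \left(-11\right) = 2 \left(-11\right) = -22$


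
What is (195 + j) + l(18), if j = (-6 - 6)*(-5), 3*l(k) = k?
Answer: 261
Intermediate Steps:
l(k) = k/3
j = 60 (j = -12*(-5) = 60)
(195 + j) + l(18) = (195 + 60) + (1/3)*18 = 255 + 6 = 261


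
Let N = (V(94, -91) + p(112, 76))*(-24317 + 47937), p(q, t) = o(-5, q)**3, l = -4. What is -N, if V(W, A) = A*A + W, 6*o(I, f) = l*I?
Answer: -5364692500/27 ≈ -1.9869e+8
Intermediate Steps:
o(I, f) = -2*I/3 (o(I, f) = (-4*I)/6 = -2*I/3)
V(W, A) = W + A**2 (V(W, A) = A**2 + W = W + A**2)
p(q, t) = 1000/27 (p(q, t) = (-2/3*(-5))**3 = (10/3)**3 = 1000/27)
N = 5364692500/27 (N = ((94 + (-91)**2) + 1000/27)*(-24317 + 47937) = ((94 + 8281) + 1000/27)*23620 = (8375 + 1000/27)*23620 = (227125/27)*23620 = 5364692500/27 ≈ 1.9869e+8)
-N = -1*5364692500/27 = -5364692500/27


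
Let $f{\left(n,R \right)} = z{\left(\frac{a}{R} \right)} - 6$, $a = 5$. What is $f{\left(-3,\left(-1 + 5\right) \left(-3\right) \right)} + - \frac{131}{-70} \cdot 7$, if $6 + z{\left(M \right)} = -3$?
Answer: $- \frac{19}{10} \approx -1.9$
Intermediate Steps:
$z{\left(M \right)} = -9$ ($z{\left(M \right)} = -6 - 3 = -9$)
$f{\left(n,R \right)} = -15$ ($f{\left(n,R \right)} = -9 - 6 = -15$)
$f{\left(-3,\left(-1 + 5\right) \left(-3\right) \right)} + - \frac{131}{-70} \cdot 7 = -15 + - \frac{131}{-70} \cdot 7 = -15 + \left(-131\right) \left(- \frac{1}{70}\right) 7 = -15 + \frac{131}{70} \cdot 7 = -15 + \frac{131}{10} = - \frac{19}{10}$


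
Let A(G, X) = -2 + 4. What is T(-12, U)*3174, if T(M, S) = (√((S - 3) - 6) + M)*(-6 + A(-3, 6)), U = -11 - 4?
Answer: 152352 - 25392*I*√6 ≈ 1.5235e+5 - 62197.0*I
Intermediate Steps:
A(G, X) = 2
U = -15
T(M, S) = -4*M - 4*√(-9 + S) (T(M, S) = (√((S - 3) - 6) + M)*(-6 + 2) = (√((-3 + S) - 6) + M)*(-4) = (√(-9 + S) + M)*(-4) = (M + √(-9 + S))*(-4) = -4*M - 4*√(-9 + S))
T(-12, U)*3174 = (-4*(-12) - 4*√(-9 - 15))*3174 = (48 - 8*I*√6)*3174 = 152352 - 25392*I*√6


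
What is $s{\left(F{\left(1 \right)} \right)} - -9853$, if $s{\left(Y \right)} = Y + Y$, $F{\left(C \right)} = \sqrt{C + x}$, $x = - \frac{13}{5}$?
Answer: $9853 + \frac{4 i \sqrt{10}}{5} \approx 9853.0 + 2.5298 i$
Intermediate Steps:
$x = - \frac{13}{5}$ ($x = \left(-13\right) \frac{1}{5} = - \frac{13}{5} \approx -2.6$)
$F{\left(C \right)} = \sqrt{- \frac{13}{5} + C}$ ($F{\left(C \right)} = \sqrt{C - \frac{13}{5}} = \sqrt{- \frac{13}{5} + C}$)
$s{\left(Y \right)} = 2 Y$
$s{\left(F{\left(1 \right)} \right)} - -9853 = 2 \frac{\sqrt{-65 + 25 \cdot 1}}{5} - -9853 = 2 \frac{\sqrt{-65 + 25}}{5} + 9853 = 2 \frac{\sqrt{-40}}{5} + 9853 = 2 \frac{2 i \sqrt{10}}{5} + 9853 = \frac{4 i \sqrt{10}}{5} + 9853 = 9853 + \frac{4 i \sqrt{10}}{5}$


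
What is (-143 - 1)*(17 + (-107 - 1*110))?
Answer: 28800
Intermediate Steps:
(-143 - 1)*(17 + (-107 - 1*110)) = -144*(17 + (-107 - 110)) = -144*(17 - 217) = -144*(-200) = 28800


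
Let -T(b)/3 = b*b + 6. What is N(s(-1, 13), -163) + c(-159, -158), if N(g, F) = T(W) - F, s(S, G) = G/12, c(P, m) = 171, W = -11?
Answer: -47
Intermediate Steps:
s(S, G) = G/12 (s(S, G) = G*(1/12) = G/12)
T(b) = -18 - 3*b² (T(b) = -3*(b*b + 6) = -3*(b² + 6) = -3*(6 + b²) = -18 - 3*b²)
N(g, F) = -381 - F (N(g, F) = (-18 - 3*(-11)²) - F = (-18 - 3*121) - F = (-18 - 363) - F = -381 - F)
N(s(-1, 13), -163) + c(-159, -158) = (-381 - 1*(-163)) + 171 = (-381 + 163) + 171 = -218 + 171 = -47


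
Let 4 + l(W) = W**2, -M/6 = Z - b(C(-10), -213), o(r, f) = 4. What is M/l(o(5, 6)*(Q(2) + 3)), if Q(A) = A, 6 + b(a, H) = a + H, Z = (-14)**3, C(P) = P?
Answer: 2515/66 ≈ 38.106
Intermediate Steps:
Z = -2744
b(a, H) = -6 + H + a (b(a, H) = -6 + (a + H) = -6 + (H + a) = -6 + H + a)
M = 15090 (M = -6*(-2744 - (-6 - 213 - 10)) = -6*(-2744 - 1*(-229)) = -6*(-2744 + 229) = -6*(-2515) = 15090)
l(W) = -4 + W**2
M/l(o(5, 6)*(Q(2) + 3)) = 15090/(-4 + (4*(2 + 3))**2) = 15090/(-4 + (4*5)**2) = 15090/(-4 + 20**2) = 15090/(-4 + 400) = 15090/396 = 15090*(1/396) = 2515/66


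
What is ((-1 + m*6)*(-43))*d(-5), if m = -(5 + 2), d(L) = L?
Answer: -9245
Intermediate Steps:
m = -7 (m = -1*7 = -7)
((-1 + m*6)*(-43))*d(-5) = ((-1 - 7*6)*(-43))*(-5) = ((-1 - 42)*(-43))*(-5) = -43*(-43)*(-5) = 1849*(-5) = -9245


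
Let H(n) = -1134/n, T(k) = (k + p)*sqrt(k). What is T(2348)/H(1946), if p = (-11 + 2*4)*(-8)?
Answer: -659416*sqrt(587)/81 ≈ -1.9724e+5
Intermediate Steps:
p = 24 (p = (-11 + 8)*(-8) = -3*(-8) = 24)
T(k) = sqrt(k)*(24 + k) (T(k) = (k + 24)*sqrt(k) = (24 + k)*sqrt(k) = sqrt(k)*(24 + k))
T(2348)/H(1946) = (sqrt(2348)*(24 + 2348))/((-1134/1946)) = ((2*sqrt(587))*2372)/((-1134*1/1946)) = (4744*sqrt(587))/(-81/139) = (4744*sqrt(587))*(-139/81) = -659416*sqrt(587)/81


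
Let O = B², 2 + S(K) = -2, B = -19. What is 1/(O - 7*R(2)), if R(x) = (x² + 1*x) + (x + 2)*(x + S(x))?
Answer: 1/375 ≈ 0.0026667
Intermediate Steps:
S(K) = -4 (S(K) = -2 - 2 = -4)
R(x) = x + x² + (-4 + x)*(2 + x) (R(x) = (x² + 1*x) + (x + 2)*(x - 4) = (x² + x) + (2 + x)*(-4 + x) = (x + x²) + (-4 + x)*(2 + x) = x + x² + (-4 + x)*(2 + x))
O = 361 (O = (-19)² = 361)
1/(O - 7*R(2)) = 1/(361 - 7*(-8 - 1*2 + 2*2²)) = 1/(361 - 7*(-8 - 2 + 2*4)) = 1/(361 - 7*(-8 - 2 + 8)) = 1/(361 - 7*(-2)) = 1/(361 + 14) = 1/375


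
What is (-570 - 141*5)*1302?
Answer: -1660050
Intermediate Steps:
(-570 - 141*5)*1302 = (-570 - 705)*1302 = -1275*1302 = -1660050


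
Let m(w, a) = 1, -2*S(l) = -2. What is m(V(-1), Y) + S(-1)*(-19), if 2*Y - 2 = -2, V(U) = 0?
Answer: -18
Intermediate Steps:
S(l) = 1 (S(l) = -1/2*(-2) = 1)
Y = 0 (Y = 1 + (1/2)*(-2) = 1 - 1 = 0)
m(V(-1), Y) + S(-1)*(-19) = 1 + 1*(-19) = 1 - 19 = -18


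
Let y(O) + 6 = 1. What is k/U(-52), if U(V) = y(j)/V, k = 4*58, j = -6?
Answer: 12064/5 ≈ 2412.8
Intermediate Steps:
y(O) = -5 (y(O) = -6 + 1 = -5)
k = 232
U(V) = -5/V
k/U(-52) = 232/((-5/(-52))) = 232/((-5*(-1/52))) = 232/(5/52) = 232*(52/5) = 12064/5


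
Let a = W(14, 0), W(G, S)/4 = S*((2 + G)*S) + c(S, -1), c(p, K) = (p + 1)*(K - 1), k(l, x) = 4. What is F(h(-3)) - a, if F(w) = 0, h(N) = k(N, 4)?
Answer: 8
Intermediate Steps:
h(N) = 4
c(p, K) = (1 + p)*(-1 + K)
W(G, S) = -8 - 8*S + 4*S**2*(2 + G) (W(G, S) = 4*(S*((2 + G)*S) + (-1 - 1 - S - S)) = 4*(S*(S*(2 + G)) + (-2 - 2*S)) = 4*(S**2*(2 + G) + (-2 - 2*S)) = 4*(-2 - 2*S + S**2*(2 + G)) = -8 - 8*S + 4*S**2*(2 + G))
a = -8 (a = -8 - 8*0 + 8*0**2 + 4*14*0**2 = -8 + 0 + 8*0 + 4*14*0 = -8 + 0 + 0 + 0 = -8)
F(h(-3)) - a = 0 - 1*(-8) = 0 + 8 = 8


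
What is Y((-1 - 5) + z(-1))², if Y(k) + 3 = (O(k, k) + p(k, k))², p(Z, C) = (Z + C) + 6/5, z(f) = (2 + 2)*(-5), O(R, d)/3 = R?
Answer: 171943744921/625 ≈ 2.7511e+8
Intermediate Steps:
O(R, d) = 3*R
z(f) = -20 (z(f) = 4*(-5) = -20)
p(Z, C) = 6/5 + C + Z (p(Z, C) = (C + Z) + 6*(⅕) = (C + Z) + 6/5 = 6/5 + C + Z)
Y(k) = -3 + (6/5 + 5*k)² (Y(k) = -3 + (3*k + (6/5 + k + k))² = -3 + (3*k + (6/5 + 2*k))² = -3 + (6/5 + 5*k)²)
Y((-1 - 5) + z(-1))² = (-3 + (6 + 25*((-1 - 5) - 20))²/25)² = (-3 + (6 + 25*(-6 - 20))²/25)² = (-3 + (6 + 25*(-26))²/25)² = (-3 + (6 - 650)²/25)² = (-3 + (1/25)*(-644)²)² = (-3 + (1/25)*414736)² = (-3 + 414736/25)² = (414661/25)² = 171943744921/625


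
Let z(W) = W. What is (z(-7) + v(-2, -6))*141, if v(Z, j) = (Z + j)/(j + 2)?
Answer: -705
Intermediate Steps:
v(Z, j) = (Z + j)/(2 + j)
(z(-7) + v(-2, -6))*141 = (-7 + (-2 - 6)/(2 - 6))*141 = (-7 - 8/(-4))*141 = (-7 - ¼*(-8))*141 = (-7 + 2)*141 = -5*141 = -705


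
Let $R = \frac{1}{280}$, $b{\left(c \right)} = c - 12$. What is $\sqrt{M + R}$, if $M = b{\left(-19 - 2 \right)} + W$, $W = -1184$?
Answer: $\frac{i \sqrt{23853130}}{140} \approx 34.885 i$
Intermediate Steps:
$b{\left(c \right)} = -12 + c$
$M = -1217$ ($M = \left(-12 - 21\right) - 1184 = -33 - 1184 = -1217$)
$R = \frac{1}{280} \approx 0.0035714$
$\sqrt{M + R} = \sqrt{-1217 + \frac{1}{280}} = \sqrt{- \frac{340759}{280}} = \frac{i \sqrt{23853130}}{140}$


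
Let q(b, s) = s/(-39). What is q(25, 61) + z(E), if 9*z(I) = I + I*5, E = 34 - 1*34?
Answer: -61/39 ≈ -1.5641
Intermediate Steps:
q(b, s) = -s/39 (q(b, s) = s*(-1/39) = -s/39)
E = 0 (E = 34 - 34 = 0)
z(I) = 2*I/3 (z(I) = (I + I*5)/9 = (I + 5*I)/9 = (6*I)/9 = 2*I/3)
q(25, 61) + z(E) = -1/39*61 + (⅔)*0 = -61/39 + 0 = -61/39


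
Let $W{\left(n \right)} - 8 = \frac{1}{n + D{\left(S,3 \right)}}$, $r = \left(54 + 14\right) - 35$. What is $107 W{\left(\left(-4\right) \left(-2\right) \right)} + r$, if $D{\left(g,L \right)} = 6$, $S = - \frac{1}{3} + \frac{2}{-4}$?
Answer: $\frac{12553}{14} \approx 896.64$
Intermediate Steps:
$S = - \frac{5}{6}$ ($S = \left(-1\right) \frac{1}{3} + 2 \left(- \frac{1}{4}\right) = - \frac{1}{3} - \frac{1}{2} = - \frac{5}{6} \approx -0.83333$)
$r = 33$ ($r = 68 - 35 = 33$)
$W{\left(n \right)} = 8 + \frac{1}{6 + n}$ ($W{\left(n \right)} = 8 + \frac{1}{n + 6} = 8 + \frac{1}{6 + n}$)
$107 W{\left(\left(-4\right) \left(-2\right) \right)} + r = 107 \frac{49 + 8 \left(\left(-4\right) \left(-2\right)\right)}{6 - -8} + 33 = 107 \frac{49 + 8 \cdot 8}{6 + 8} + 33 = 107 \frac{49 + 64}{14} + 33 = 107 \cdot \frac{1}{14} \cdot 113 + 33 = 107 \cdot \frac{113}{14} + 33 = \frac{12091}{14} + 33 = \frac{12553}{14}$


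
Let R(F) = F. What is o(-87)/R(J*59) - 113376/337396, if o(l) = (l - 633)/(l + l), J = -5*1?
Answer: -50520960/144321139 ≈ -0.35006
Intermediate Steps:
J = -5
o(l) = (-633 + l)/(2*l) (o(l) = (-633 + l)/((2*l)) = (-633 + l)*(1/(2*l)) = (-633 + l)/(2*l))
o(-87)/R(J*59) - 113376/337396 = ((½)*(-633 - 87)/(-87))/((-5*59)) - 113376/337396 = ((½)*(-1/87)*(-720))/(-295) - 113376*1/337396 = (120/29)*(-1/295) - 28344/84349 = -24/1711 - 28344/84349 = -50520960/144321139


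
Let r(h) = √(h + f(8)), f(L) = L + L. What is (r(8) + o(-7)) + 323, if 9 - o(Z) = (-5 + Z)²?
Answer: 188 + 2*√6 ≈ 192.90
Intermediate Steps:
o(Z) = 9 - (-5 + Z)²
f(L) = 2*L
r(h) = √(16 + h) (r(h) = √(h + 2*8) = √(h + 16) = √(16 + h))
(r(8) + o(-7)) + 323 = (√(16 + 8) + (9 - (-5 - 7)²)) + 323 = (√24 + (9 - 1*(-12)²)) + 323 = (2*√6 + (9 - 1*144)) + 323 = (2*√6 + (9 - 144)) + 323 = (2*√6 - 135) + 323 = (-135 + 2*√6) + 323 = 188 + 2*√6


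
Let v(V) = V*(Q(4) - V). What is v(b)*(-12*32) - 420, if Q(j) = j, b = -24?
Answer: 257628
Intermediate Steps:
v(V) = V*(4 - V)
v(b)*(-12*32) - 420 = (-24*(4 - 1*(-24)))*(-12*32) - 420 = -24*(4 + 24)*(-384) - 420 = -24*28*(-384) - 420 = -672*(-384) - 420 = 258048 - 420 = 257628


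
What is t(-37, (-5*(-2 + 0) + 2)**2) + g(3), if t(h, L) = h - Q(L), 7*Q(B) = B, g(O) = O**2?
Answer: -340/7 ≈ -48.571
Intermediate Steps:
Q(B) = B/7
t(h, L) = h - L/7
t(-37, (-5*(-2 + 0) + 2)**2) + g(3) = (-37 - (-5*(-2 + 0) + 2)**2/7) + 3**2 = (-37 - (-5*(-2) + 2)**2/7) + 9 = (-37 - (10 + 2)**2/7) + 9 = (-37 - 1/7*12**2) + 9 = (-37 - 1/7*144) + 9 = (-37 - 144/7) + 9 = -403/7 + 9 = -340/7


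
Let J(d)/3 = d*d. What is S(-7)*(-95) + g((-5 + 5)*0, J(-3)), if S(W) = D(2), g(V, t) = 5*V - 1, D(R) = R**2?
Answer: -381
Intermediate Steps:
J(d) = 3*d**2 (J(d) = 3*(d*d) = 3*d**2)
g(V, t) = -1 + 5*V
S(W) = 4 (S(W) = 2**2 = 4)
S(-7)*(-95) + g((-5 + 5)*0, J(-3)) = 4*(-95) + (-1 + 5*((-5 + 5)*0)) = -380 + (-1 + 5*(0*0)) = -380 + (-1 + 5*0) = -380 + (-1 + 0) = -380 - 1 = -381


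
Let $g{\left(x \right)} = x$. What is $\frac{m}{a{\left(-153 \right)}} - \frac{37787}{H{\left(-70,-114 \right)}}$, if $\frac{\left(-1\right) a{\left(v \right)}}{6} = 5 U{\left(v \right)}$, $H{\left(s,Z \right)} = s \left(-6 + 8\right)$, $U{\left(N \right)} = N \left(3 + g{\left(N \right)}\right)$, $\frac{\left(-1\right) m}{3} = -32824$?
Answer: $\frac{433376057}{1606500} \approx 269.76$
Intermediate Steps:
$m = 98472$ ($m = \left(-3\right) \left(-32824\right) = 98472$)
$U{\left(N \right)} = N \left(3 + N\right)$
$H{\left(s,Z \right)} = 2 s$ ($H{\left(s,Z \right)} = s 2 = 2 s$)
$a{\left(v \right)} = - 30 v \left(3 + v\right)$ ($a{\left(v \right)} = - 6 \cdot 5 v \left(3 + v\right) = - 30 v \left(3 + v\right)$)
$\frac{m}{a{\left(-153 \right)}} - \frac{37787}{H{\left(-70,-114 \right)}} = \frac{98472}{\left(-30\right) \left(-153\right) \left(3 - 153\right)} - \frac{37787}{2 \left(-70\right)} = \frac{98472}{\left(-30\right) \left(-153\right) \left(-150\right)} - \frac{37787}{-140} = \frac{98472}{-688500} - - \frac{37787}{140} = 98472 \left(- \frac{1}{688500}\right) + \frac{37787}{140} = - \frac{8206}{57375} + \frac{37787}{140} = \frac{433376057}{1606500}$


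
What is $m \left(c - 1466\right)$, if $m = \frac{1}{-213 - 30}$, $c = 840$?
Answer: $\frac{626}{243} \approx 2.5761$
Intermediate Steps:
$m = - \frac{1}{243}$ ($m = \frac{1}{-243} = - \frac{1}{243} \approx -0.0041152$)
$m \left(c - 1466\right) = - \frac{840 - 1466}{243} = \left(- \frac{1}{243}\right) \left(-626\right) = \frac{626}{243}$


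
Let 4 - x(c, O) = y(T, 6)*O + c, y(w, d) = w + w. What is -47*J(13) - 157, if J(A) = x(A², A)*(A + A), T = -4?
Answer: 74385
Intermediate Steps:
y(w, d) = 2*w
x(c, O) = 4 - c + 8*O (x(c, O) = 4 - ((2*(-4))*O + c) = 4 - (-8*O + c) = 4 - (c - 8*O) = 4 + (-c + 8*O) = 4 - c + 8*O)
J(A) = 2*A*(4 - A² + 8*A) (J(A) = (4 - A² + 8*A)*(A + A) = (4 - A² + 8*A)*(2*A) = 2*A*(4 - A² + 8*A))
-47*J(13) - 157 = -94*13*(4 - 1*13² + 8*13) - 157 = -94*13*(4 - 1*169 + 104) - 157 = -94*13*(4 - 169 + 104) - 157 = -94*13*(-61) - 157 = -47*(-1586) - 157 = 74542 - 157 = 74385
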